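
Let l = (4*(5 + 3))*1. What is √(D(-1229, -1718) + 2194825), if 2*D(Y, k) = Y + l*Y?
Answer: 7*√177514/2 ≈ 1474.6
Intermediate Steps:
l = 32 (l = (4*8)*1 = 32*1 = 32)
D(Y, k) = 33*Y/2 (D(Y, k) = (Y + 32*Y)/2 = (33*Y)/2 = 33*Y/2)
√(D(-1229, -1718) + 2194825) = √((33/2)*(-1229) + 2194825) = √(-40557/2 + 2194825) = √(4349093/2) = 7*√177514/2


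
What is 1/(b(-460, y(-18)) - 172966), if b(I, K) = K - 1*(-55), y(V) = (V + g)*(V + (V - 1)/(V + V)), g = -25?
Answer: -36/6197749 ≈ -5.8086e-6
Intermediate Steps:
y(V) = (-25 + V)*(V + (-1 + V)/(2*V)) (y(V) = (V - 25)*(V + (V - 1)/(V + V)) = (-25 + V)*(V + (-1 + V)/((2*V))) = (-25 + V)*(V + (-1 + V)*(1/(2*V))) = (-25 + V)*(V + (-1 + V)/(2*V)))
b(I, K) = 55 + K (b(I, K) = K + 55 = 55 + K)
1/(b(-460, y(-18)) - 172966) = 1/((55 + (-13 + (-18)² - 49/2*(-18) + (25/2)/(-18))) - 172966) = 1/((55 + (-13 + 324 + 441 + (25/2)*(-1/18))) - 172966) = 1/((55 + (-13 + 324 + 441 - 25/36)) - 172966) = 1/((55 + 27047/36) - 172966) = 1/(29027/36 - 172966) = 1/(-6197749/36) = -36/6197749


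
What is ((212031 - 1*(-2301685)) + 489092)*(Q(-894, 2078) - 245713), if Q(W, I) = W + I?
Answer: -734273637432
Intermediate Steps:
Q(W, I) = I + W
((212031 - 1*(-2301685)) + 489092)*(Q(-894, 2078) - 245713) = ((212031 - 1*(-2301685)) + 489092)*((2078 - 894) - 245713) = ((212031 + 2301685) + 489092)*(1184 - 245713) = (2513716 + 489092)*(-244529) = 3002808*(-244529) = -734273637432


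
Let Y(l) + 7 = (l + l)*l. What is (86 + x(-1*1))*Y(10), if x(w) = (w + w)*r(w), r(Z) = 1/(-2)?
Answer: 16791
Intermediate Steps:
r(Z) = -½
Y(l) = -7 + 2*l² (Y(l) = -7 + (l + l)*l = -7 + (2*l)*l = -7 + 2*l²)
x(w) = -w (x(w) = (w + w)*(-½) = (2*w)*(-½) = -w)
(86 + x(-1*1))*Y(10) = (86 - (-1))*(-7 + 2*10²) = (86 - 1*(-1))*(-7 + 2*100) = (86 + 1)*(-7 + 200) = 87*193 = 16791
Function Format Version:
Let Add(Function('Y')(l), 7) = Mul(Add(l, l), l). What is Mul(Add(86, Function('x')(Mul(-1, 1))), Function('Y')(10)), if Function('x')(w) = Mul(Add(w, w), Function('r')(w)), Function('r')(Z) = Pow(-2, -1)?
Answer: 16791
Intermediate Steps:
Function('r')(Z) = Rational(-1, 2)
Function('Y')(l) = Add(-7, Mul(2, Pow(l, 2))) (Function('Y')(l) = Add(-7, Mul(Add(l, l), l)) = Add(-7, Mul(Mul(2, l), l)) = Add(-7, Mul(2, Pow(l, 2))))
Function('x')(w) = Mul(-1, w) (Function('x')(w) = Mul(Add(w, w), Rational(-1, 2)) = Mul(Mul(2, w), Rational(-1, 2)) = Mul(-1, w))
Mul(Add(86, Function('x')(Mul(-1, 1))), Function('Y')(10)) = Mul(Add(86, Mul(-1, Mul(-1, 1))), Add(-7, Mul(2, Pow(10, 2)))) = Mul(Add(86, Mul(-1, -1)), Add(-7, Mul(2, 100))) = Mul(Add(86, 1), Add(-7, 200)) = Mul(87, 193) = 16791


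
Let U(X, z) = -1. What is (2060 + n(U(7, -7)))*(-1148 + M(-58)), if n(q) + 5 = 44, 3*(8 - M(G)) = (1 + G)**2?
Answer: -4666077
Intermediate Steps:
M(G) = 8 - (1 + G)**2/3
n(q) = 39 (n(q) = -5 + 44 = 39)
(2060 + n(U(7, -7)))*(-1148 + M(-58)) = (2060 + 39)*(-1148 + (8 - (1 - 58)**2/3)) = 2099*(-1148 + (8 - 1/3*(-57)**2)) = 2099*(-1148 + (8 - 1/3*3249)) = 2099*(-1148 + (8 - 1083)) = 2099*(-1148 - 1075) = 2099*(-2223) = -4666077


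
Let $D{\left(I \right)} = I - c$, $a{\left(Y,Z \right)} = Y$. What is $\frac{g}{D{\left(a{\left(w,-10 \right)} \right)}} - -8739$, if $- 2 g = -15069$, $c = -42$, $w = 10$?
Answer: $\frac{923925}{104} \approx 8883.9$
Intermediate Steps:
$D{\left(I \right)} = 42 + I$ ($D{\left(I \right)} = I - -42 = I + 42 = 42 + I$)
$g = \frac{15069}{2}$ ($g = \left(- \frac{1}{2}\right) \left(-15069\right) = \frac{15069}{2} \approx 7534.5$)
$\frac{g}{D{\left(a{\left(w,-10 \right)} \right)}} - -8739 = \frac{15069}{2 \left(42 + 10\right)} - -8739 = \frac{15069}{2 \cdot 52} + 8739 = \frac{15069}{2} \cdot \frac{1}{52} + 8739 = \frac{15069}{104} + 8739 = \frac{923925}{104}$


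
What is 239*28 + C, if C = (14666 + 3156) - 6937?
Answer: 17577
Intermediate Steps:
C = 10885 (C = 17822 - 6937 = 10885)
239*28 + C = 239*28 + 10885 = 6692 + 10885 = 17577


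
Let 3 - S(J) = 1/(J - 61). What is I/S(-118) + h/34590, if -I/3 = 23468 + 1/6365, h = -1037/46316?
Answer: -12850806474648288757/548608195262280 ≈ -23424.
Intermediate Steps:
S(J) = 3 - 1/(-61 + J) (S(J) = 3 - 1/(J - 61) = 3 - 1/(-61 + J))
h = -1037/46316 (h = -1037*1/46316 = -1037/46316 ≈ -0.022390)
I = -448121463/6365 (I = -3*(23468 + 1/6365) = -3*149373821/6365 = -448121463/6365 ≈ -70404.)
I/S(-118) + h/34590 = -448121463*(-61 - 118)/(-184 + 3*(-118))/6365 - 1037/46316/34590 = -448121463*(-179/(-184 - 354))/6365 - 1037/46316*1/34590 = -448121463/(6365*((-1/179*(-538)))) - 1037/1602070440 = -448121463/(6365*538/179) - 1037/1602070440 = -448121463/6365*179/538 - 1037/1602070440 = -80213741877/3424370 - 1037/1602070440 = -12850806474648288757/548608195262280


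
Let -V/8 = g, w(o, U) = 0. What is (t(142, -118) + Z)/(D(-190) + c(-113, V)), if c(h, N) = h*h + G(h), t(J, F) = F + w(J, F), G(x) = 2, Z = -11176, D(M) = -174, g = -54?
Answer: -11294/12597 ≈ -0.89656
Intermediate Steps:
t(J, F) = F (t(J, F) = F + 0 = F)
V = 432 (V = -8*(-54) = 432)
c(h, N) = 2 + h**2 (c(h, N) = h*h + 2 = h**2 + 2 = 2 + h**2)
(t(142, -118) + Z)/(D(-190) + c(-113, V)) = (-118 - 11176)/(-174 + (2 + (-113)**2)) = -11294/(-174 + (2 + 12769)) = -11294/(-174 + 12771) = -11294/12597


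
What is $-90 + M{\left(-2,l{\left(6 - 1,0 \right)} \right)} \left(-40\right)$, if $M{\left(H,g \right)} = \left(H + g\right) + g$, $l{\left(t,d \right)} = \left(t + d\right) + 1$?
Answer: $-490$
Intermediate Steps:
$l{\left(t,d \right)} = 1 + d + t$ ($l{\left(t,d \right)} = \left(d + t\right) + 1 = 1 + d + t$)
$M{\left(H,g \right)} = H + 2 g$
$-90 + M{\left(-2,l{\left(6 - 1,0 \right)} \right)} \left(-40\right) = -90 + \left(-2 + 2 \left(1 + 0 + \left(6 - 1\right)\right)\right) \left(-40\right) = -90 + \left(-2 + 2 \left(1 + 0 + 5\right)\right) \left(-40\right) = -90 + \left(-2 + 2 \cdot 6\right) \left(-40\right) = -90 + \left(-2 + 12\right) \left(-40\right) = -90 + 10 \left(-40\right) = -90 - 400 = -490$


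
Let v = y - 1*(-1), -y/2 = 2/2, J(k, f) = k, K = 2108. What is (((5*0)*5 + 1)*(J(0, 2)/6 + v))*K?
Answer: -2108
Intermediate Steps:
y = -2 (y = -4/2 = -2*1 = -2)
v = -1 (v = -2 - 1*(-1) = -2 + 1 = -1)
(((5*0)*5 + 1)*(J(0, 2)/6 + v))*K = (((5*0)*5 + 1)*(0/6 - 1))*2108 = ((0*5 + 1)*(0*(⅙) - 1))*2108 = ((0 + 1)*(0 - 1))*2108 = (1*(-1))*2108 = -1*2108 = -2108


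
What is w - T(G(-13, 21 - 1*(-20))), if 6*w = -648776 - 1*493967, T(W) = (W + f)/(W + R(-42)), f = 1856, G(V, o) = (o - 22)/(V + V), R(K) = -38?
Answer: -1150452779/6042 ≈ -1.9041e+5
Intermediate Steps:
G(V, o) = (-22 + o)/(2*V) (G(V, o) = (-22 + o)/((2*V)) = (-22 + o)*(1/(2*V)) = (-22 + o)/(2*V))
T(W) = (1856 + W)/(-38 + W) (T(W) = (W + 1856)/(W - 38) = (1856 + W)/(-38 + W))
w = -1142743/6 (w = (-648776 - 1*493967)/6 = (-648776 - 493967)/6 = (⅙)*(-1142743) = -1142743/6 ≈ -1.9046e+5)
w - T(G(-13, 21 - 1*(-20))) = -1142743/6 - (1856 + (½)*(-22 + (21 - 1*(-20)))/(-13))/(-38 + (½)*(-22 + (21 - 1*(-20)))/(-13)) = -1142743/6 - (1856 + (½)*(-1/13)*(-22 + (21 + 20)))/(-38 + (½)*(-1/13)*(-22 + (21 + 20))) = -1142743/6 - (1856 + (½)*(-1/13)*(-22 + 41))/(-38 + (½)*(-1/13)*(-22 + 41)) = -1142743/6 - (1856 + (½)*(-1/13)*19)/(-38 + (½)*(-1/13)*19) = -1142743/6 - (1856 - 19/26)/(-38 - 19/26) = -1142743/6 - 48237/((-1007/26)*26) = -1142743/6 - (-26)*48237/(1007*26) = -1142743/6 - 1*(-48237/1007) = -1142743/6 + 48237/1007 = -1150452779/6042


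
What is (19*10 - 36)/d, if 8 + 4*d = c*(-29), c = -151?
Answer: 616/4371 ≈ 0.14093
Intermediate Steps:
d = 4371/4 (d = -2 + (-151*(-29))/4 = -2 + (¼)*4379 = -2 + 4379/4 = 4371/4 ≈ 1092.8)
(19*10 - 36)/d = (19*10 - 36)/(4371/4) = (190 - 36)*(4/4371) = 154*(4/4371) = 616/4371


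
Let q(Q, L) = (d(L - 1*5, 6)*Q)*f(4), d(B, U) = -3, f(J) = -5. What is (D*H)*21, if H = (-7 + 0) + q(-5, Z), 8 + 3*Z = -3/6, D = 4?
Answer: -6888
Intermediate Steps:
Z = -17/6 (Z = -8/3 + (-3/6)/3 = -8/3 + (-3*⅙)/3 = -8/3 + (⅓)*(-½) = -8/3 - ⅙ = -17/6 ≈ -2.8333)
q(Q, L) = 15*Q (q(Q, L) = -3*Q*(-5) = 15*Q)
H = -82 (H = (-7 + 0) + 15*(-5) = -7 - 75 = -82)
(D*H)*21 = (4*(-82))*21 = -328*21 = -6888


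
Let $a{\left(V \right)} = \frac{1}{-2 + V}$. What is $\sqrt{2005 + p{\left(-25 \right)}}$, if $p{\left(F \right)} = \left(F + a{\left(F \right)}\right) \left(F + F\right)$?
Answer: $\frac{\sqrt{263805}}{9} \approx 57.069$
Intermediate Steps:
$p{\left(F \right)} = 2 F \left(F + \frac{1}{-2 + F}\right)$ ($p{\left(F \right)} = \left(F + \frac{1}{-2 + F}\right) \left(F + F\right) = \left(F + \frac{1}{-2 + F}\right) 2 F = 2 F \left(F + \frac{1}{-2 + F}\right)$)
$\sqrt{2005 + p{\left(-25 \right)}} = \sqrt{2005 + 2 \left(-25\right) \frac{1}{-2 - 25} \left(1 - 25 \left(-2 - 25\right)\right)} = \sqrt{2005 + 2 \left(-25\right) \frac{1}{-27} \left(1 - -675\right)} = \sqrt{2005 + 2 \left(-25\right) \left(- \frac{1}{27}\right) \left(1 + 675\right)} = \sqrt{2005 + 2 \left(-25\right) \left(- \frac{1}{27}\right) 676} = \sqrt{2005 + \frac{33800}{27}} = \sqrt{\frac{87935}{27}} = \frac{\sqrt{263805}}{9}$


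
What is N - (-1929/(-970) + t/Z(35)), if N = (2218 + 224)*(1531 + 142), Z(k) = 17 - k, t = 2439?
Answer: 1981515763/485 ≈ 4.0856e+6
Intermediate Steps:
N = 4085466 (N = 2442*1673 = 4085466)
N - (-1929/(-970) + t/Z(35)) = 4085466 - (-1929/(-970) + 2439/(17 - 1*35)) = 4085466 - (-1929*(-1/970) + 2439/(17 - 35)) = 4085466 - (1929/970 + 2439/(-18)) = 4085466 - (1929/970 + 2439*(-1/18)) = 4085466 - (1929/970 - 271/2) = 4085466 - 1*(-64753/485) = 4085466 + 64753/485 = 1981515763/485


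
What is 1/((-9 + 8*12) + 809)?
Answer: 1/896 ≈ 0.0011161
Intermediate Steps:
1/((-9 + 8*12) + 809) = 1/((-9 + 96) + 809) = 1/(87 + 809) = 1/896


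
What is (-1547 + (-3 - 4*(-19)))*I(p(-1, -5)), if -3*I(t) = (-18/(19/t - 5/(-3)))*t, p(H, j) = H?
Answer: -6633/13 ≈ -510.23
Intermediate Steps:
I(t) = 6*t/(5/3 + 19/t) (I(t) = -(-18/(19/t - 5/(-3)))*t/3 = -(-18/(19/t - 5*(-1/3)))*t/3 = -(-18/(19/t + 5/3))*t/3 = -(-18/(5/3 + 19/t))*t/3 = -(-6)*t/(5/3 + 19/t) = 6*t/(5/3 + 19/t))
(-1547 + (-3 - 4*(-19)))*I(p(-1, -5)) = (-1547 + (-3 - 4*(-19)))*(18*(-1)**2/(57 + 5*(-1))) = (-1547 + (-3 + 76))*(18*1/(57 - 5)) = (-1547 + 73)*(18*1/52) = -26532/52 = -1474*9/26 = -6633/13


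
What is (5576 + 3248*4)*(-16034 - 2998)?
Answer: -353386176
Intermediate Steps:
(5576 + 3248*4)*(-16034 - 2998) = (5576 + 12992)*(-19032) = 18568*(-19032) = -353386176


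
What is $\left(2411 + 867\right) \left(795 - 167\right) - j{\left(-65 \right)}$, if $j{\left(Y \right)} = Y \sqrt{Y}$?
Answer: $2058584 + 65 i \sqrt{65} \approx 2.0586 \cdot 10^{6} + 524.05 i$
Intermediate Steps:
$j{\left(Y \right)} = Y^{\frac{3}{2}}$
$\left(2411 + 867\right) \left(795 - 167\right) - j{\left(-65 \right)} = \left(2411 + 867\right) \left(795 - 167\right) - \left(-65\right)^{\frac{3}{2}} = 3278 \cdot 628 - - 65 i \sqrt{65} = 2058584 + 65 i \sqrt{65}$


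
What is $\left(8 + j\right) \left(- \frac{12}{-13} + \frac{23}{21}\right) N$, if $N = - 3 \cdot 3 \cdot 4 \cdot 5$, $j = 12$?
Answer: $- \frac{661200}{91} \approx -7265.9$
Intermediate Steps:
$N = -180$ ($N = - 3 \cdot 12 \cdot 5 = \left(-3\right) 60 = -180$)
$\left(8 + j\right) \left(- \frac{12}{-13} + \frac{23}{21}\right) N = \left(8 + 12\right) \left(- \frac{12}{-13} + \frac{23}{21}\right) \left(-180\right) = 20 \left(\left(-12\right) \left(- \frac{1}{13}\right) + 23 \cdot \frac{1}{21}\right) \left(-180\right) = 20 \left(\frac{12}{13} + \frac{23}{21}\right) \left(-180\right) = 20 \cdot \frac{551}{273} \left(-180\right) = \frac{11020}{273} \left(-180\right) = - \frac{661200}{91}$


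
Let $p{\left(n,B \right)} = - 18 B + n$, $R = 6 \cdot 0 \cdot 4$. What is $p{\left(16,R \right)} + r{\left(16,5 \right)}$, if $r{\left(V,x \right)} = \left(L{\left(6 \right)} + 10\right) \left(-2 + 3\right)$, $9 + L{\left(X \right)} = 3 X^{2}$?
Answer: $125$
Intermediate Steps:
$L{\left(X \right)} = -9 + 3 X^{2}$
$R = 0$ ($R = 0 \cdot 4 = 0$)
$p{\left(n,B \right)} = n - 18 B$
$r{\left(V,x \right)} = 109$ ($r{\left(V,x \right)} = \left(\left(-9 + 3 \cdot 6^{2}\right) + 10\right) \left(-2 + 3\right) = \left(\left(-9 + 3 \cdot 36\right) + 10\right) 1 = \left(\left(-9 + 108\right) + 10\right) 1 = \left(99 + 10\right) 1 = 109 \cdot 1 = 109$)
$p{\left(16,R \right)} + r{\left(16,5 \right)} = \left(16 - 0\right) + 109 = \left(16 + 0\right) + 109 = 16 + 109 = 125$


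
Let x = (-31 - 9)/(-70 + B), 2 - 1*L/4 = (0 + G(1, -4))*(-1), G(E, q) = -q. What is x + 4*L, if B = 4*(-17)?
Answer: 6644/69 ≈ 96.290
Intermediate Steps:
L = 24 (L = 8 - 4*(0 - 1*(-4))*(-1) = 8 - 4*(0 + 4)*(-1) = 8 - 16*(-1) = 8 - 4*(-4) = 8 + 16 = 24)
B = -68
x = 20/69 (x = (-31 - 9)/(-70 - 68) = -40/(-138) = -40*(-1/138) = 20/69 ≈ 0.28986)
x + 4*L = 20/69 + 4*24 = 20/69 + 96 = 6644/69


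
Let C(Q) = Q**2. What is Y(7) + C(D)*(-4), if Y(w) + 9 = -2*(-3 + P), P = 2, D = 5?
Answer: -107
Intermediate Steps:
Y(w) = -7 (Y(w) = -9 - 2*(-3 + 2) = -9 - 2*(-1) = -9 + 2 = -7)
Y(7) + C(D)*(-4) = -7 + 5**2*(-4) = -7 + 25*(-4) = -7 - 100 = -107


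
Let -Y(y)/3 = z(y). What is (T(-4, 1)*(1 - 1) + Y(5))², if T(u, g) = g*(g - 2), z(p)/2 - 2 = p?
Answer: 1764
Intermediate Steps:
z(p) = 4 + 2*p
T(u, g) = g*(-2 + g)
Y(y) = -12 - 6*y (Y(y) = -3*(4 + 2*y) = -12 - 6*y)
(T(-4, 1)*(1 - 1) + Y(5))² = ((1*(-2 + 1))*(1 - 1) + (-12 - 6*5))² = ((1*(-1))*0 + (-12 - 30))² = (-1*0 - 42)² = (0 - 42)² = (-42)² = 1764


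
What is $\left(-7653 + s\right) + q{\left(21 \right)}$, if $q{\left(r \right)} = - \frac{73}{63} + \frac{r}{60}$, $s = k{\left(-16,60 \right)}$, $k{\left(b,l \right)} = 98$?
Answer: $- \frac{9520319}{1260} \approx -7555.8$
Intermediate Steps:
$s = 98$
$q{\left(r \right)} = - \frac{73}{63} + \frac{r}{60}$ ($q{\left(r \right)} = \left(-73\right) \frac{1}{63} + r \frac{1}{60} = - \frac{73}{63} + \frac{r}{60}$)
$\left(-7653 + s\right) + q{\left(21 \right)} = \left(-7653 + 98\right) + \left(- \frac{73}{63} + \frac{1}{60} \cdot 21\right) = -7555 + \left(- \frac{73}{63} + \frac{7}{20}\right) = -7555 - \frac{1019}{1260} = - \frac{9520319}{1260}$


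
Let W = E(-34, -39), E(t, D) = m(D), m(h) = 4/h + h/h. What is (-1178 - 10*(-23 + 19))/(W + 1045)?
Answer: -22191/20395 ≈ -1.0881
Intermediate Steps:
m(h) = 1 + 4/h (m(h) = 4/h + 1 = 1 + 4/h)
E(t, D) = (4 + D)/D
W = 35/39 (W = (4 - 39)/(-39) = -1/39*(-35) = 35/39 ≈ 0.89744)
(-1178 - 10*(-23 + 19))/(W + 1045) = (-1178 - 10*(-23 + 19))/(35/39 + 1045) = (-1178 - 10*(-4))/(40790/39) = (-1178 + 40)*(39/40790) = -1138*39/40790 = -22191/20395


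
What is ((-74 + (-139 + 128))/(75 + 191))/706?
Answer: -85/187796 ≈ -0.00045262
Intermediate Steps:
((-74 + (-139 + 128))/(75 + 191))/706 = ((-74 - 11)/266)*(1/706) = -85*1/266*(1/706) = -85/266*1/706 = -85/187796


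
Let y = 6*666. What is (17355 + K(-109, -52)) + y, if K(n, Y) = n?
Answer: 21242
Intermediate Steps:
y = 3996
(17355 + K(-109, -52)) + y = (17355 - 109) + 3996 = 17246 + 3996 = 21242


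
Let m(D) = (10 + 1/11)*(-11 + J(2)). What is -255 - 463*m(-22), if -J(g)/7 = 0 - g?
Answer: -156984/11 ≈ -14271.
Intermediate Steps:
J(g) = 7*g (J(g) = -7*(0 - g) = -(-7)*g = 7*g)
m(D) = 333/11 (m(D) = (10 + 1/11)*(-11 + 7*2) = (10 + 1/11)*(-11 + 14) = (111/11)*3 = 333/11)
-255 - 463*m(-22) = -255 - 463*333/11 = -255 - 154179/11 = -156984/11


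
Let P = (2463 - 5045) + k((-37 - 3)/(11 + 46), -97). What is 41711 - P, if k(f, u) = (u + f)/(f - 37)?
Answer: 95180088/2149 ≈ 44290.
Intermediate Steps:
k(f, u) = (f + u)/(-37 + f)
P = -5543149/2149 (P = (2463 - 5045) + ((-37 - 3)/(11 + 46) - 97)/(-37 + (-37 - 3)/(11 + 46)) = -2582 + (-40/57 - 97)/(-37 - 40/57) = -2582 - 5569/57/(-2149/57) = -2582 - 57/2149*(-5569/57) = -2582 + 5569/2149 = -5543149/2149 ≈ -2579.4)
41711 - P = 41711 - 1*(-5543149/2149) = 41711 + 5543149/2149 = 95180088/2149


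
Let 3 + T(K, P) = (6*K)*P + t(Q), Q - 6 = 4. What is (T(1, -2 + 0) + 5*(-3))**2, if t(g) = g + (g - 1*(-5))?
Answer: 25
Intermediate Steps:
Q = 10 (Q = 6 + 4 = 10)
t(g) = 5 + 2*g (t(g) = g + (g + 5) = g + (5 + g) = 5 + 2*g)
T(K, P) = 22 + 6*K*P (T(K, P) = -3 + ((6*K)*P + (5 + 2*10)) = -3 + (6*K*P + (5 + 20)) = -3 + (6*K*P + 25) = -3 + (25 + 6*K*P) = 22 + 6*K*P)
(T(1, -2 + 0) + 5*(-3))**2 = ((22 + 6*1*(-2 + 0)) + 5*(-3))**2 = ((22 + 6*1*(-2)) - 15)**2 = ((22 - 12) - 15)**2 = (10 - 15)**2 = (-5)**2 = 25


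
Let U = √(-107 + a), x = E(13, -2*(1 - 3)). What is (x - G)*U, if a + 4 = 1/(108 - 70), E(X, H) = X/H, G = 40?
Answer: -147*I*√160246/152 ≈ -387.14*I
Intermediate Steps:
x = 13/4 (x = 13/((-2*(1 - 3))) = 13/((-2*(-2))) = 13/4 ≈ 3.2500)
a = -151/38 (a = -4 + 1/(108 - 70) = -4 + 1/38 = -151/38 ≈ -3.9737)
U = I*√160246/38 (U = √(-107 - 151/38) = √(-4217/38) = I*√160246/38 ≈ 10.534*I)
(x - G)*U = (13/4 - 1*40)*(I*√160246/38) = (13/4 - 40)*(I*√160246/38) = -147*I*√160246/152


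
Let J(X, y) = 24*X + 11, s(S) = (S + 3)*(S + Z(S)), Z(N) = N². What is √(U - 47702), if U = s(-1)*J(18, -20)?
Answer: I*√47702 ≈ 218.41*I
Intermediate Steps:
s(S) = (3 + S)*(S + S²) (s(S) = (S + 3)*(S + S²) = (3 + S)*(S + S²))
J(X, y) = 11 + 24*X
U = 0 (U = (-(3 + (-1)² + 4*(-1)))*(11 + 24*18) = (-(3 + 1 - 4))*(11 + 432) = -1*0*443 = 0*443 = 0)
√(U - 47702) = √(0 - 47702) = √(-47702) = I*√47702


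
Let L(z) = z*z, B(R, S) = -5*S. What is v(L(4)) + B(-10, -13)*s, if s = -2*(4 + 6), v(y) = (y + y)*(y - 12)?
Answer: -1172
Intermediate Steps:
L(z) = z²
v(y) = 2*y*(-12 + y) (v(y) = (2*y)*(-12 + y) = 2*y*(-12 + y))
s = -20 (s = -2*10 = -20)
v(L(4)) + B(-10, -13)*s = 2*4²*(-12 + 4²) - 5*(-13)*(-20) = 2*16*(-12 + 16) + 65*(-20) = 2*16*4 - 1300 = 128 - 1300 = -1172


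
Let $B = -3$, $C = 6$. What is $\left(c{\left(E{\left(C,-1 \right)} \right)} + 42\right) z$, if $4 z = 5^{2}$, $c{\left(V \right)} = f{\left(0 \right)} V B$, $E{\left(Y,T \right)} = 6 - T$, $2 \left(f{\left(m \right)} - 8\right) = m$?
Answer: $- \frac{1575}{2} \approx -787.5$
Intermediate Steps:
$f{\left(m \right)} = 8 + \frac{m}{2}$
$c{\left(V \right)} = - 24 V$ ($c{\left(V \right)} = \left(8 + \frac{1}{2} \cdot 0\right) V \left(-3\right) = \left(8 + 0\right) V \left(-3\right) = 8 V \left(-3\right) = - 24 V$)
$z = \frac{25}{4}$ ($z = \frac{5^{2}}{4} = \frac{1}{4} \cdot 25 = \frac{25}{4} \approx 6.25$)
$\left(c{\left(E{\left(C,-1 \right)} \right)} + 42\right) z = \left(- 24 \left(6 - -1\right) + 42\right) \frac{25}{4} = \left(- 24 \left(6 + 1\right) + 42\right) \frac{25}{4} = \left(\left(-24\right) 7 + 42\right) \frac{25}{4} = \left(-168 + 42\right) \frac{25}{4} = \left(-126\right) \frac{25}{4} = - \frac{1575}{2}$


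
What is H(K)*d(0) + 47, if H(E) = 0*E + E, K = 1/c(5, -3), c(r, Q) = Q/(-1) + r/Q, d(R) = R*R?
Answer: 47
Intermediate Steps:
d(R) = R**2
c(r, Q) = -Q + r/Q (c(r, Q) = Q*(-1) + r/Q = -Q + r/Q)
K = 3/4 (K = 1/(-1*(-3) + 5/(-3)) = 1/(3 + 5*(-1/3)) = 1/(3 - 5/3) = 1/(4/3) = 3/4 ≈ 0.75000)
H(E) = E (H(E) = 0 + E = E)
H(K)*d(0) + 47 = (3/4)*0**2 + 47 = (3/4)*0 + 47 = 0 + 47 = 47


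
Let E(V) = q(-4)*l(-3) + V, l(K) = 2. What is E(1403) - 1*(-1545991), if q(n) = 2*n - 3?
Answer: 1547372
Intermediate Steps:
q(n) = -3 + 2*n
E(V) = -22 + V (E(V) = (-3 + 2*(-4))*2 + V = (-3 - 8)*2 + V = -11*2 + V = -22 + V)
E(1403) - 1*(-1545991) = (-22 + 1403) - 1*(-1545991) = 1381 + 1545991 = 1547372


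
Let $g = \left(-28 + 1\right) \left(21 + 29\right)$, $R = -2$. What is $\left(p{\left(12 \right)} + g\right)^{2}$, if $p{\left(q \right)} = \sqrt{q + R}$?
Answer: $\left(1350 - \sqrt{10}\right)^{2} \approx 1.814 \cdot 10^{6}$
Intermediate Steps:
$p{\left(q \right)} = \sqrt{-2 + q}$ ($p{\left(q \right)} = \sqrt{q - 2} = \sqrt{-2 + q}$)
$g = -1350$ ($g = \left(-27\right) 50 = -1350$)
$\left(p{\left(12 \right)} + g\right)^{2} = \left(\sqrt{-2 + 12} - 1350\right)^{2} = \left(\sqrt{10} - 1350\right)^{2} = \left(-1350 + \sqrt{10}\right)^{2}$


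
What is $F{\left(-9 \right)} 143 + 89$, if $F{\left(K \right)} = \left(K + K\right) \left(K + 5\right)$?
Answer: $10385$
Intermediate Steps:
$F{\left(K \right)} = 2 K \left(5 + K\right)$
$F{\left(-9 \right)} 143 + 89 = 2 \left(-9\right) \left(5 - 9\right) 143 + 89 = 2 \left(-9\right) \left(-4\right) 143 + 89 = 72 \cdot 143 + 89 = 10296 + 89 = 10385$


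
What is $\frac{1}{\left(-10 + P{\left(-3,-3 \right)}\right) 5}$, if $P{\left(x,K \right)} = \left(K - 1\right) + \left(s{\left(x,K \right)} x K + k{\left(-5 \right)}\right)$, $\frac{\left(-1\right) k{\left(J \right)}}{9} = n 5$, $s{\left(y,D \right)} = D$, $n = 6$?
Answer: $- \frac{1}{1555} \approx -0.00064309$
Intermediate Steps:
$k{\left(J \right)} = -270$ ($k{\left(J \right)} = - 9 \cdot 6 \cdot 5 = \left(-9\right) 30 = -270$)
$P{\left(x,K \right)} = -271 + K + x K^{2}$ ($P{\left(x,K \right)} = \left(K - 1\right) + \left(K x K - 270\right) = \left(-1 + K\right) + \left(x K^{2} - 270\right) = \left(-1 + K\right) + \left(-270 + x K^{2}\right) = -271 + K + x K^{2}$)
$\frac{1}{\left(-10 + P{\left(-3,-3 \right)}\right) 5} = \frac{1}{\left(-10 - \left(274 + 27\right)\right) 5} = \frac{1}{\left(-10 - 301\right) 5} = \frac{1}{\left(-311\right) 5} = \frac{1}{-1555} = - \frac{1}{1555}$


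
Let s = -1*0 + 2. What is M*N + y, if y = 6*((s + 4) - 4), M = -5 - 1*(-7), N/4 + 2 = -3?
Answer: -28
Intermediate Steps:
s = 2 (s = 0 + 2 = 2)
N = -20 (N = -8 + 4*(-3) = -8 - 12 = -20)
M = 2 (M = -5 + 7 = 2)
y = 12 (y = 6*((2 + 4) - 4) = 6*(6 - 4) = 6*2 = 12)
M*N + y = 2*(-20) + 12 = -40 + 12 = -28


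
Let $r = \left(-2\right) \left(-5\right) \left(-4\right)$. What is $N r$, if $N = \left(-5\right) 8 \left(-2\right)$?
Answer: $-3200$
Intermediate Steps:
$N = 80$ ($N = \left(-40\right) \left(-2\right) = 80$)
$r = -40$ ($r = 10 \left(-4\right) = -40$)
$N r = 80 \left(-40\right) = -3200$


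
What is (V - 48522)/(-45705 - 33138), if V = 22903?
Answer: 25619/78843 ≈ 0.32494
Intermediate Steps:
(V - 48522)/(-45705 - 33138) = (22903 - 48522)/(-45705 - 33138) = -25619/(-78843) = -25619*(-1/78843) = 25619/78843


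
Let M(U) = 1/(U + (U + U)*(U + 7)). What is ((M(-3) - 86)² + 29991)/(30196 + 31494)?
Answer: 13629884/22486005 ≈ 0.60615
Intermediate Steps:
M(U) = 1/(U + 2*U*(7 + U)) (M(U) = 1/(U + (2*U)*(7 + U)) = 1/(U + 2*U*(7 + U)))
((M(-3) - 86)² + 29991)/(30196 + 31494) = ((1/((-3)*(15 + 2*(-3))) - 86)² + 29991)/(30196 + 31494) = ((-1/(3*(15 - 6)) - 86)² + 29991)/61690 = ((-⅓/9 - 86)² + 29991)*(1/61690) = ((-⅓*⅑ - 86)² + 29991)*(1/61690) = ((-1/27 - 86)² + 29991)*(1/61690) = ((-2323/27)² + 29991)*(1/61690) = (5396329/729 + 29991)*(1/61690) = (27259768/729)*(1/61690) = 13629884/22486005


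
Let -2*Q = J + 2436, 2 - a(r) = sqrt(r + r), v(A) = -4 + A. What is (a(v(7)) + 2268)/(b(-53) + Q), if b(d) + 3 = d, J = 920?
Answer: -1135/867 + sqrt(6)/1734 ≈ -1.3077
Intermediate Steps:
b(d) = -3 + d
a(r) = 2 - sqrt(2)*sqrt(r) (a(r) = 2 - sqrt(r + r) = 2 - sqrt(2*r) = 2 - sqrt(2)*sqrt(r))
Q = -1678 (Q = -(920 + 2436)/2 = -1/2*3356 = -1678)
(a(v(7)) + 2268)/(b(-53) + Q) = ((2 - sqrt(2)*sqrt(-4 + 7)) + 2268)/((-3 - 53) - 1678) = ((2 - sqrt(2)*sqrt(3)) + 2268)/(-56 - 1678) = ((2 - sqrt(6)) + 2268)/(-1734) = (2270 - sqrt(6))*(-1/1734) = -1135/867 + sqrt(6)/1734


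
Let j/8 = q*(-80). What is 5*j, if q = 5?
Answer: -16000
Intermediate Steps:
j = -3200 (j = 8*(5*(-80)) = 8*(-400) = -3200)
5*j = 5*(-3200) = -16000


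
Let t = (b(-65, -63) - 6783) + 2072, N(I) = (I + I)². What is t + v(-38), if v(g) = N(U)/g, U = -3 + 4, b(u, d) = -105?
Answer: -91506/19 ≈ -4816.1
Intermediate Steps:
U = 1
N(I) = 4*I² (N(I) = (2*I)² = 4*I²)
v(g) = 4/g (v(g) = (4*1²)/g = (4*1)/g = 4/g)
t = -4816 (t = (-105 - 6783) + 2072 = -6888 + 2072 = -4816)
t + v(-38) = -4816 + 4/(-38) = -4816 + 4*(-1/38) = -4816 - 2/19 = -91506/19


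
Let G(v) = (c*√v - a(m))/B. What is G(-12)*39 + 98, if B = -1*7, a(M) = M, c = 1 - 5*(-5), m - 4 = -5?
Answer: 647/7 - 2028*I*√3/7 ≈ 92.429 - 501.8*I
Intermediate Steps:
m = -1 (m = 4 - 5 = -1)
c = 26 (c = 1 + 25 = 26)
B = -7
G(v) = -⅐ - 26*√v/7 (G(v) = (26*√v - 1*(-1))/(-7) = (26*√v + 1)*(-⅐) = (1 + 26*√v)*(-⅐) = -⅐ - 26*√v/7)
G(-12)*39 + 98 = (-⅐ - 52*I*√3/7)*39 + 98 = (-39/7 - 2028*I*√3/7) + 98 = 647/7 - 2028*I*√3/7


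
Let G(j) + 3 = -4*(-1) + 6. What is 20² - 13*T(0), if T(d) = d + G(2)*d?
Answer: 400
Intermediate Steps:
G(j) = 7 (G(j) = -3 + (-4*(-1) + 6) = -3 + (4 + 6) = -3 + 10 = 7)
T(d) = 8*d (T(d) = d + 7*d = 8*d)
20² - 13*T(0) = 20² - 13*8*0 = 400 - 13*0 = 400 - 1*0 = 400 + 0 = 400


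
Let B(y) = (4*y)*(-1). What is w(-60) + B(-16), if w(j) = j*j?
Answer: 3664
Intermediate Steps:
B(y) = -4*y
w(j) = j²
w(-60) + B(-16) = (-60)² - 4*(-16) = 3600 + 64 = 3664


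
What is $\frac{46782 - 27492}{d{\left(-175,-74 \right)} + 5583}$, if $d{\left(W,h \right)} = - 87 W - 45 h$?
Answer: $\frac{3215}{4023} \approx 0.79916$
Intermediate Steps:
$\frac{46782 - 27492}{d{\left(-175,-74 \right)} + 5583} = \frac{46782 - 27492}{\left(\left(-87\right) \left(-175\right) - -3330\right) + 5583} = \frac{19290}{\left(15225 + 3330\right) + 5583} = \frac{19290}{18555 + 5583} = \frac{19290}{24138} = 19290 \cdot \frac{1}{24138} = \frac{3215}{4023}$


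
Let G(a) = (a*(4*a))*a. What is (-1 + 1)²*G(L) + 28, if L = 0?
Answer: 28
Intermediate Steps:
G(a) = 4*a³ (G(a) = (4*a²)*a = 4*a³)
(-1 + 1)²*G(L) + 28 = (-1 + 1)²*(4*0³) + 28 = 0²*(4*0) + 28 = 0*0 + 28 = 0 + 28 = 28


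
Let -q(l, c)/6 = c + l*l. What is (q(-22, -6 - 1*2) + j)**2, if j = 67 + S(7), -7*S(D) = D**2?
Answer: 7817616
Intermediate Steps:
S(D) = -D**2/7
q(l, c) = -6*c - 6*l**2 (q(l, c) = -6*(c + l*l) = -6*(c + l**2) = -6*c - 6*l**2)
j = 60 (j = 67 - 1/7*7**2 = 67 - 1/7*49 = 67 - 7 = 60)
(q(-22, -6 - 1*2) + j)**2 = ((-6*(-6 - 1*2) - 6*(-22)**2) + 60)**2 = ((-6*(-6 - 2) - 6*484) + 60)**2 = ((-6*(-8) - 2904) + 60)**2 = ((48 - 2904) + 60)**2 = (-2856 + 60)**2 = (-2796)**2 = 7817616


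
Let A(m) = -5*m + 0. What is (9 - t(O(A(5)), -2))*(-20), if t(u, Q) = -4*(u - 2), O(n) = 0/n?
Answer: -20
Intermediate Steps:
A(m) = -5*m
O(n) = 0
t(u, Q) = 8 - 4*u (t(u, Q) = -4*(-2 + u) = 8 - 4*u)
(9 - t(O(A(5)), -2))*(-20) = (9 - (8 - 4*0))*(-20) = (9 - (8 + 0))*(-20) = (9 - 1*8)*(-20) = (9 - 8)*(-20) = 1*(-20) = -20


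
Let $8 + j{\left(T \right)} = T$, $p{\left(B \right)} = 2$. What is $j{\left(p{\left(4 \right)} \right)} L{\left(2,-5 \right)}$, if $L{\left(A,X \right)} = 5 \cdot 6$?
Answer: $-180$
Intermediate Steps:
$j{\left(T \right)} = -8 + T$
$L{\left(A,X \right)} = 30$
$j{\left(p{\left(4 \right)} \right)} L{\left(2,-5 \right)} = \left(-8 + 2\right) 30 = \left(-6\right) 30 = -180$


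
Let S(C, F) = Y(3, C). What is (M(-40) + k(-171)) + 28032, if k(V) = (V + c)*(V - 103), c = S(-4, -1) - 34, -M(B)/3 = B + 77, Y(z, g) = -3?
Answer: 84913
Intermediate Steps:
S(C, F) = -3
M(B) = -231 - 3*B (M(B) = -3*(B + 77) = -3*(77 + B) = -231 - 3*B)
c = -37 (c = -3 - 34 = -37)
k(V) = (-103 + V)*(-37 + V) (k(V) = (V - 37)*(V - 103) = (-37 + V)*(-103 + V) = (-103 + V)*(-37 + V))
(M(-40) + k(-171)) + 28032 = ((-231 - 3*(-40)) + (3811 + (-171)² - 140*(-171))) + 28032 = ((-231 + 120) + (3811 + 29241 + 23940)) + 28032 = (-111 + 56992) + 28032 = 56881 + 28032 = 84913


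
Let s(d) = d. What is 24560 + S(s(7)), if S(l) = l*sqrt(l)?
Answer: 24560 + 7*sqrt(7) ≈ 24579.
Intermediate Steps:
S(l) = l**(3/2)
24560 + S(s(7)) = 24560 + 7**(3/2) = 24560 + 7*sqrt(7)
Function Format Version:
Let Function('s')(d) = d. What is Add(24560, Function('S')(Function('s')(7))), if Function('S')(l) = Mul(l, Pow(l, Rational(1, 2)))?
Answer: Add(24560, Mul(7, Pow(7, Rational(1, 2)))) ≈ 24579.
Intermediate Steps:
Function('S')(l) = Pow(l, Rational(3, 2))
Add(24560, Function('S')(Function('s')(7))) = Add(24560, Pow(7, Rational(3, 2))) = Add(24560, Mul(7, Pow(7, Rational(1, 2))))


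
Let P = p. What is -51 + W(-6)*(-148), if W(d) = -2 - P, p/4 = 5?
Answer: 3205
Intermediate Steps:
p = 20 (p = 4*5 = 20)
P = 20
W(d) = -22 (W(d) = -2 - 1*20 = -2 - 20 = -22)
-51 + W(-6)*(-148) = -51 - 22*(-148) = -51 + 3256 = 3205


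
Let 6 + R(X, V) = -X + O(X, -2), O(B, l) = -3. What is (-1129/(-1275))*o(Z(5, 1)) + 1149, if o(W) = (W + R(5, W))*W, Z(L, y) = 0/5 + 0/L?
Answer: 1149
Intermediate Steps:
Z(L, y) = 0 (Z(L, y) = 0*(⅕) + 0 = 0 + 0 = 0)
R(X, V) = -9 - X (R(X, V) = -6 + (-X - 3) = -6 + (-3 - X) = -9 - X)
o(W) = W*(-14 + W) (o(W) = (W + (-9 - 1*5))*W = (W + (-9 - 5))*W = (W - 14)*W = (-14 + W)*W = W*(-14 + W))
(-1129/(-1275))*o(Z(5, 1)) + 1149 = (-1129/(-1275))*(0*(-14 + 0)) + 1149 = (-1129*(-1/1275))*(0*(-14)) + 1149 = (1129/1275)*0 + 1149 = 0 + 1149 = 1149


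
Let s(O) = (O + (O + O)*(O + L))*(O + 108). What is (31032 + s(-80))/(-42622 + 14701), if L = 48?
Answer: -57384/9307 ≈ -6.1657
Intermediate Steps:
s(O) = (108 + O)*(O + 2*O*(48 + O)) (s(O) = (O + (O + O)*(O + 48))*(O + 108) = (O + (2*O)*(48 + O))*(108 + O) = (O + 2*O*(48 + O))*(108 + O) = (108 + O)*(O + 2*O*(48 + O)))
(31032 + s(-80))/(-42622 + 14701) = (31032 - 80*(10476 + 2*(-80)**2 + 313*(-80)))/(-42622 + 14701) = (31032 - 80*(10476 + 2*6400 - 25040))/(-27921) = (31032 - 80*(10476 + 12800 - 25040))*(-1/27921) = (31032 - 80*(-1764))*(-1/27921) = (31032 + 141120)*(-1/27921) = 172152*(-1/27921) = -57384/9307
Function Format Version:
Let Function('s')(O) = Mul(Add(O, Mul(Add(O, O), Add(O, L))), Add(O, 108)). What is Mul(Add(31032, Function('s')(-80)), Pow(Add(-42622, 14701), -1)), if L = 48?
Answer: Rational(-57384, 9307) ≈ -6.1657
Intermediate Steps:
Function('s')(O) = Mul(Add(108, O), Add(O, Mul(2, O, Add(48, O)))) (Function('s')(O) = Mul(Add(O, Mul(Add(O, O), Add(O, 48))), Add(O, 108)) = Mul(Add(O, Mul(Mul(2, O), Add(48, O))), Add(108, O)) = Mul(Add(O, Mul(2, O, Add(48, O))), Add(108, O)) = Mul(Add(108, O), Add(O, Mul(2, O, Add(48, O)))))
Mul(Add(31032, Function('s')(-80)), Pow(Add(-42622, 14701), -1)) = Mul(Add(31032, Mul(-80, Add(10476, Mul(2, Pow(-80, 2)), Mul(313, -80)))), Pow(Add(-42622, 14701), -1)) = Mul(Add(31032, Mul(-80, Add(10476, Mul(2, 6400), -25040))), Pow(-27921, -1)) = Mul(Add(31032, Mul(-80, Add(10476, 12800, -25040))), Rational(-1, 27921)) = Mul(Add(31032, Mul(-80, -1764)), Rational(-1, 27921)) = Mul(Add(31032, 141120), Rational(-1, 27921)) = Mul(172152, Rational(-1, 27921)) = Rational(-57384, 9307)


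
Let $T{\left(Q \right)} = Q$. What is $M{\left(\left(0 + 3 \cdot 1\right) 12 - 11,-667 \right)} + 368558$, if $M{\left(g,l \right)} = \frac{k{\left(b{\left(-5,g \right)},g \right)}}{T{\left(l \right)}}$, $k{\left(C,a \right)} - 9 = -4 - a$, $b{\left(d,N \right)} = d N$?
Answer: $\frac{245828206}{667} \approx 3.6856 \cdot 10^{5}$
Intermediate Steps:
$b{\left(d,N \right)} = N d$
$k{\left(C,a \right)} = 5 - a$ ($k{\left(C,a \right)} = 9 - \left(4 + a\right) = 5 - a$)
$M{\left(g,l \right)} = \frac{5 - g}{l}$
$M{\left(\left(0 + 3 \cdot 1\right) 12 - 11,-667 \right)} + 368558 = \frac{5 - \left(\left(0 + 3 \cdot 1\right) 12 - 11\right)}{-667} + 368558 = - \frac{5 - \left(\left(0 + 3\right) 12 - 11\right)}{667} + 368558 = - \frac{5 - \left(3 \cdot 12 - 11\right)}{667} + 368558 = - \frac{5 - \left(36 - 11\right)}{667} + 368558 = - \frac{5 - 25}{667} + 368558 = \left(- \frac{1}{667}\right) \left(-20\right) + 368558 = \frac{20}{667} + 368558 = \frac{245828206}{667}$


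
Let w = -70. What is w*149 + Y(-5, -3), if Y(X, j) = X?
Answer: -10435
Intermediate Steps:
w*149 + Y(-5, -3) = -70*149 - 5 = -10430 - 5 = -10435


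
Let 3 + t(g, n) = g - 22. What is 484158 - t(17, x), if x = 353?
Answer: 484166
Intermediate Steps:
t(g, n) = -25 + g (t(g, n) = -3 + (g - 22) = -3 + (-22 + g) = -25 + g)
484158 - t(17, x) = 484158 - (-25 + 17) = 484158 - 1*(-8) = 484158 + 8 = 484166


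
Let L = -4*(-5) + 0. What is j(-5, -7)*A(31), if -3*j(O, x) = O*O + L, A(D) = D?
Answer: -465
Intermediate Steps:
L = 20 (L = 20 + 0 = 20)
j(O, x) = -20/3 - O**2/3 (j(O, x) = -(O*O + 20)/3 = -(O**2 + 20)/3 = -(20 + O**2)/3 = -20/3 - O**2/3)
j(-5, -7)*A(31) = (-20/3 - 1/3*(-5)**2)*31 = (-20/3 - 1/3*25)*31 = (-20/3 - 25/3)*31 = -15*31 = -465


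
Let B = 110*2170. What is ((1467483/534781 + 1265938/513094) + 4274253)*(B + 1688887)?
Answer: 1130362269888982363991907/137196461207 ≈ 8.2390e+12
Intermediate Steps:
B = 238700
((1467483/534781 + 1265938/513094) + 4274253)*(B + 1688887) = ((1467483/534781 + 1265938/513094) + 4274253)*(238700 + 1688887) = ((1467483*(1/534781) + 1265938*(1/513094)) + 4274253)*1927587 = ((1467483/534781 + 632969/256547) + 4274253)*1927587 = (714978155990/137196461207 + 4274253)*1927587 = (586413100881559361/137196461207)*1927587 = 1130362269888982363991907/137196461207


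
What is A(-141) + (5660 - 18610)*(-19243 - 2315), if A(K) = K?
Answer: 279175959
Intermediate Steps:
A(-141) + (5660 - 18610)*(-19243 - 2315) = -141 + (5660 - 18610)*(-19243 - 2315) = -141 - 12950*(-21558) = -141 + 279176100 = 279175959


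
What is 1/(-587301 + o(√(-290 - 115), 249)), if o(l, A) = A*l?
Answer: -195767/114982525002 - 249*I*√5/38327508334 ≈ -1.7026e-6 - 1.4527e-8*I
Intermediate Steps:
1/(-587301 + o(√(-290 - 115), 249)) = 1/(-587301 + 249*√(-290 - 115)) = 1/(-587301 + 249*√(-405)) = 1/(-587301 + 249*(9*I*√5)) = 1/(-587301 + 2241*I*√5)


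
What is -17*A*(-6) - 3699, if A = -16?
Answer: -5331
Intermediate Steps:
-17*A*(-6) - 3699 = -17*(-16)*(-6) - 3699 = 272*(-6) - 3699 = -1632 - 3699 = -5331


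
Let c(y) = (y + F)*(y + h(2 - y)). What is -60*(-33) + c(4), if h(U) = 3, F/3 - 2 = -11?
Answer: 1819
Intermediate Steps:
F = -27 (F = 6 + 3*(-11) = 6 - 33 = -27)
c(y) = (-27 + y)*(3 + y) (c(y) = (y - 27)*(y + 3) = (-27 + y)*(3 + y))
-60*(-33) + c(4) = -60*(-33) + (-81 + 4² - 24*4) = 1980 + (-81 + 16 - 96) = 1980 - 161 = 1819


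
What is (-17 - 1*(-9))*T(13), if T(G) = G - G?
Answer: 0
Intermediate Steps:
T(G) = 0
(-17 - 1*(-9))*T(13) = (-17 - 1*(-9))*0 = (-17 + 9)*0 = -8*0 = 0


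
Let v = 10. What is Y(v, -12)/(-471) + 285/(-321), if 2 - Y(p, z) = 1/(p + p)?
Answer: -299691/335980 ≈ -0.89199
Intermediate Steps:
Y(p, z) = 2 - 1/(2*p) (Y(p, z) = 2 - 1/(p + p) = 2 - 1/(2*p))
Y(v, -12)/(-471) + 285/(-321) = (2 - 1/2/10)/(-471) + 285/(-321) = (2 - 1/2*1/10)*(-1/471) + 285*(-1/321) = (2 - 1/20)*(-1/471) - 95/107 = (39/20)*(-1/471) - 95/107 = -13/3140 - 95/107 = -299691/335980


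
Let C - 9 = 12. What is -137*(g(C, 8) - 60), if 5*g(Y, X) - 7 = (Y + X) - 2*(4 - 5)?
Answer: 35894/5 ≈ 7178.8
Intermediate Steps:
C = 21 (C = 9 + 12 = 21)
g(Y, X) = 9/5 + X/5 + Y/5 (g(Y, X) = 7/5 + ((Y + X) - 2*(4 - 5))/5 = 7/5 + ((X + Y) - 2*(-1))/5 = 7/5 + ((X + Y) + 2)/5 = 7/5 + (2 + X + Y)/5 = 7/5 + (⅖ + X/5 + Y/5) = 9/5 + X/5 + Y/5)
-137*(g(C, 8) - 60) = -137*((9/5 + (⅕)*8 + (⅕)*21) - 60) = -137*((9/5 + 8/5 + 21/5) - 60) = -137*(38/5 - 60) = -137*(-262/5) = 35894/5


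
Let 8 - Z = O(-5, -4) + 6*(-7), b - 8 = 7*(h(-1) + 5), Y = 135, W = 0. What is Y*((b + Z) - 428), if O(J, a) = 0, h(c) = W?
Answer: -45225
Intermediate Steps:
h(c) = 0
b = 43 (b = 8 + 7*(0 + 5) = 8 + 7*5 = 8 + 35 = 43)
Z = 50 (Z = 8 - (0 + 6*(-7)) = 8 - (0 - 42) = 8 - 1*(-42) = 8 + 42 = 50)
Y*((b + Z) - 428) = 135*((43 + 50) - 428) = 135*(93 - 428) = 135*(-335) = -45225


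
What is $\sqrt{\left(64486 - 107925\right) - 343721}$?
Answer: $2 i \sqrt{96790} \approx 622.22 i$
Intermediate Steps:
$\sqrt{\left(64486 - 107925\right) - 343721} = \sqrt{-43439 - 343721} = \sqrt{-387160} = 2 i \sqrt{96790}$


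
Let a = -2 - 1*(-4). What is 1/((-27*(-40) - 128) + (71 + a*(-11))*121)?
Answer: 1/6881 ≈ 0.00014533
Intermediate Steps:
a = 2 (a = -2 + 4 = 2)
1/((-27*(-40) - 128) + (71 + a*(-11))*121) = 1/((-27*(-40) - 128) + (71 + 2*(-11))*121) = 1/((1080 - 128) + (71 - 22)*121) = 1/(952 + 49*121) = 1/(952 + 5929) = 1/6881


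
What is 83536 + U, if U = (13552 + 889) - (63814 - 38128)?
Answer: 72291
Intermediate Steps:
U = -11245 (U = 14441 - 1*25686 = 14441 - 25686 = -11245)
83536 + U = 83536 - 11245 = 72291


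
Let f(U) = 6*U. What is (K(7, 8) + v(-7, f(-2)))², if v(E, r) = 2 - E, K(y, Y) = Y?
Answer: 289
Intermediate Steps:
(K(7, 8) + v(-7, f(-2)))² = (8 + (2 - 1*(-7)))² = (8 + (2 + 7))² = (8 + 9)² = 17² = 289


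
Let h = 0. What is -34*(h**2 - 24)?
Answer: 816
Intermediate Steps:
-34*(h**2 - 24) = -34*(0**2 - 24) = -34*(0 - 24) = -34*(-24) = 816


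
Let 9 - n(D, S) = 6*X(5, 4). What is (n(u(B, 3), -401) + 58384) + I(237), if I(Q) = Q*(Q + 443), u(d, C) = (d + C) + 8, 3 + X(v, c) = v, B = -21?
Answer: 219541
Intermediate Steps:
X(v, c) = -3 + v
u(d, C) = 8 + C + d (u(d, C) = (C + d) + 8 = 8 + C + d)
I(Q) = Q*(443 + Q)
n(D, S) = -3 (n(D, S) = 9 - 6*(-3 + 5) = 9 - 6*2 = 9 - 1*12 = 9 - 12 = -3)
(n(u(B, 3), -401) + 58384) + I(237) = (-3 + 58384) + 237*(443 + 237) = 58381 + 237*680 = 58381 + 161160 = 219541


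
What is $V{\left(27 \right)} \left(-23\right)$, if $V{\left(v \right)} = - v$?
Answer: $621$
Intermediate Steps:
$V{\left(27 \right)} \left(-23\right) = \left(-1\right) 27 \left(-23\right) = \left(-27\right) \left(-23\right) = 621$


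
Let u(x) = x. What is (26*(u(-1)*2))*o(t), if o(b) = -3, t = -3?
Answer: 156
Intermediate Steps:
(26*(u(-1)*2))*o(t) = (26*(-1*2))*(-3) = (26*(-2))*(-3) = -52*(-3) = 156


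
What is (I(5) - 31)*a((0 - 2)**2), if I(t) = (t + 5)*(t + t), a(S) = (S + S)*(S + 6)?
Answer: 5520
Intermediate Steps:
a(S) = 2*S*(6 + S) (a(S) = (2*S)*(6 + S) = 2*S*(6 + S))
I(t) = 2*t*(5 + t) (I(t) = (5 + t)*(2*t) = 2*t*(5 + t))
(I(5) - 31)*a((0 - 2)**2) = (2*5*(5 + 5) - 31)*(2*(0 - 2)**2*(6 + (0 - 2)**2)) = (2*5*10 - 31)*(2*(-2)**2*(6 + (-2)**2)) = (100 - 31)*(2*4*(6 + 4)) = 69*(2*4*10) = 69*80 = 5520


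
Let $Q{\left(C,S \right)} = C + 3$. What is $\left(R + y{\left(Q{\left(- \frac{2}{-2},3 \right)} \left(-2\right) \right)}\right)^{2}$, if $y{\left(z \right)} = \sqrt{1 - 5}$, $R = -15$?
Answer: $221 - 60 i \approx 221.0 - 60.0 i$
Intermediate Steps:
$Q{\left(C,S \right)} = 3 + C$
$y{\left(z \right)} = 2 i$ ($y{\left(z \right)} = \sqrt{-4} = 2 i$)
$\left(R + y{\left(Q{\left(- \frac{2}{-2},3 \right)} \left(-2\right) \right)}\right)^{2} = \left(-15 + 2 i\right)^{2}$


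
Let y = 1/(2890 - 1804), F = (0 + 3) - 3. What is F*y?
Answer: 0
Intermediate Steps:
F = 0 (F = 3 - 3 = 0)
y = 1/1086 ≈ 0.00092081
F*y = 0*(1/1086) = 0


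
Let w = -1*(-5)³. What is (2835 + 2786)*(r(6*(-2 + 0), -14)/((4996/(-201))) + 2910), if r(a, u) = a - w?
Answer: 81874907037/4996 ≈ 1.6388e+7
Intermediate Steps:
w = 125 (w = -1*(-125) = 125)
r(a, u) = -125 + a (r(a, u) = a - 1*125 = a - 125 = -125 + a)
(2835 + 2786)*(r(6*(-2 + 0), -14)/((4996/(-201))) + 2910) = (2835 + 2786)*((-125 + 6*(-2 + 0))/((4996/(-201))) + 2910) = 5621*((-125 + 6*(-2))/((4996*(-1/201))) + 2910) = 5621*((-125 - 12)/(-4996/201) + 2910) = 5621*(-137*(-201/4996) + 2910) = 5621*(27537/4996 + 2910) = 5621*(14565897/4996) = 81874907037/4996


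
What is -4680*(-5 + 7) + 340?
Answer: -9020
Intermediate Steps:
-4680*(-5 + 7) + 340 = -4680*2 + 340 = -468*20 + 340 = -9360 + 340 = -9020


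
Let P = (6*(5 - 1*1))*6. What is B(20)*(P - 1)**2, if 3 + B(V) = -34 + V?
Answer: -347633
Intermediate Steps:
B(V) = -37 + V (B(V) = -3 + (-34 + V) = -37 + V)
P = 144 (P = (6*(5 - 1))*6 = (6*4)*6 = 24*6 = 144)
B(20)*(P - 1)**2 = (-37 + 20)*(144 - 1)**2 = -17*143**2 = -17*20449 = -347633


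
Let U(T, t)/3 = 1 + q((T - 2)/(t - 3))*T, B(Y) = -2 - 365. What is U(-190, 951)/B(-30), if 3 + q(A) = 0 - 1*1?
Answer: -2283/367 ≈ -6.2207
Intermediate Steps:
B(Y) = -367
q(A) = -4 (q(A) = -3 + (0 - 1*1) = -3 + (0 - 1) = -3 - 1 = -4)
U(T, t) = 3 - 12*T (U(T, t) = 3*(1 - 4*T) = 3 - 12*T)
U(-190, 951)/B(-30) = (3 - 12*(-190))/(-367) = (3 + 2280)*(-1/367) = 2283*(-1/367) = -2283/367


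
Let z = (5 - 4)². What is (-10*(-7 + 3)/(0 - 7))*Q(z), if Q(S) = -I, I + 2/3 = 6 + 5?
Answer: 1240/21 ≈ 59.048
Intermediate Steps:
I = 31/3 (I = -⅔ + (6 + 5) = -⅔ + 11 = 31/3 ≈ 10.333)
z = 1 (z = 1² = 1)
Q(S) = -31/3 (Q(S) = -1*31/3 = -31/3)
(-10*(-7 + 3)/(0 - 7))*Q(z) = -10*(-7 + 3)/(0 - 7)*(-31/3) = -(-40)/(-7)*(-31/3) = -(-40)*(-1)/7*(-31/3) = -10*4/7*(-31/3) = -40/7*(-31/3) = 1240/21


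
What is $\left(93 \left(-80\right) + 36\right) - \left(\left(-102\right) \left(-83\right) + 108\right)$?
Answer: $-15978$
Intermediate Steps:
$\left(93 \left(-80\right) + 36\right) - \left(\left(-102\right) \left(-83\right) + 108\right) = \left(-7440 + 36\right) - \left(8466 + 108\right) = -7404 - 8574 = -15978$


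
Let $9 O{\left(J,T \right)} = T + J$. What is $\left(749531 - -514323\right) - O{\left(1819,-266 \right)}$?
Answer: $\frac{11373133}{9} \approx 1.2637 \cdot 10^{6}$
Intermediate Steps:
$O{\left(J,T \right)} = \frac{J}{9} + \frac{T}{9}$ ($O{\left(J,T \right)} = \frac{T + J}{9} = \frac{J + T}{9} = \frac{J}{9} + \frac{T}{9}$)
$\left(749531 - -514323\right) - O{\left(1819,-266 \right)} = \left(749531 - -514323\right) - \left(\frac{1}{9} \cdot 1819 + \frac{1}{9} \left(-266\right)\right) = \left(749531 + 514323\right) - \left(\frac{1819}{9} - \frac{266}{9}\right) = 1263854 - \frac{1553}{9} = \frac{11373133}{9}$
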